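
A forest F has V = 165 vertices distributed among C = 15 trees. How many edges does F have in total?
150 (Each of the 15 component trees on V_i vertices has V_i - 1 edges; summing gives V - C = 165 - 15 = 150)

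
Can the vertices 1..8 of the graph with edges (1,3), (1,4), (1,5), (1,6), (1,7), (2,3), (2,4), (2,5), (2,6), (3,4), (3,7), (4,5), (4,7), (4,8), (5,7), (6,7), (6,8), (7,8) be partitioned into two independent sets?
No (odd cycle of length 3: 7 -> 1 -> 4 -> 7)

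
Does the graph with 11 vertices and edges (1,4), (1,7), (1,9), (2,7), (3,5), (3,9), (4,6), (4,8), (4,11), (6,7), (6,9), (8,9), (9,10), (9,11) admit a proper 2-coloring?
Yes. Partition: {1, 2, 3, 6, 8, 10, 11}, {4, 5, 7, 9}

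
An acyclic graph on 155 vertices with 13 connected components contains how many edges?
142 (Each of the 13 component trees on V_i vertices has V_i - 1 edges; summing gives V - C = 155 - 13 = 142)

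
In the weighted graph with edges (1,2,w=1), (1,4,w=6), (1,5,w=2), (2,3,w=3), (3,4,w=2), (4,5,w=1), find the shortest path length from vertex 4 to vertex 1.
3 (path: 4 -> 5 -> 1; weights 1 + 2 = 3)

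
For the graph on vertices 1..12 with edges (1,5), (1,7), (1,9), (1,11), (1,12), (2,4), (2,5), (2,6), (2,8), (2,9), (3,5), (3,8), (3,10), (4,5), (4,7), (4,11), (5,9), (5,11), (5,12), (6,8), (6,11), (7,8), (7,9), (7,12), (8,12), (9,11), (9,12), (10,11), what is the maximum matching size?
6 (matching: (1,9), (2,5), (3,10), (4,7), (6,11), (8,12); upper bound floor(n/2) = floor(12/2) = 6)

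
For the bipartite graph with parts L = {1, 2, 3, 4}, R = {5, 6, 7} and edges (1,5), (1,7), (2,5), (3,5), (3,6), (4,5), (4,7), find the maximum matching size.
3 (matching: (1,7), (2,5), (3,6); upper bound min(|L|,|R|) = min(4,3) = 3)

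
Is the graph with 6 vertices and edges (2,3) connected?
No, it has 5 components: {1}, {2, 3}, {4}, {5}, {6}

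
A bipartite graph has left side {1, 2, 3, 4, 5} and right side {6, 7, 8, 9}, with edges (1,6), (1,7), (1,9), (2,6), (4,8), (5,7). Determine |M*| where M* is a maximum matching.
4 (matching: (1,9), (2,6), (4,8), (5,7); upper bound min(|L|,|R|) = min(5,4) = 4)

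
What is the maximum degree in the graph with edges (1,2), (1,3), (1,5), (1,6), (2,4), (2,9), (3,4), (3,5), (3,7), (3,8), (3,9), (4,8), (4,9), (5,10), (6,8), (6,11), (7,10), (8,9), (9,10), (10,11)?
6 (attained at vertex 3)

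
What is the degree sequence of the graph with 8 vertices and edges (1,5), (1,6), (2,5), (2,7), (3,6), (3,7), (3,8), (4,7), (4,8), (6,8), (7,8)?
[4, 4, 3, 3, 2, 2, 2, 2] (degrees: deg(1)=2, deg(2)=2, deg(3)=3, deg(4)=2, deg(5)=2, deg(6)=3, deg(7)=4, deg(8)=4)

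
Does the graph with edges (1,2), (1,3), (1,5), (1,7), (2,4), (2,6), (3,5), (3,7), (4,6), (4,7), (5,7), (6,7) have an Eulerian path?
No (6 vertices have odd degree: {2, 3, 4, 5, 6, 7}; Eulerian path requires 0 or 2)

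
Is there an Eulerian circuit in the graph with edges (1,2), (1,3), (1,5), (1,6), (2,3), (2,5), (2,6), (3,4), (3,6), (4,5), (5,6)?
Yes (the graph is connected and all 6 vertices have even degree)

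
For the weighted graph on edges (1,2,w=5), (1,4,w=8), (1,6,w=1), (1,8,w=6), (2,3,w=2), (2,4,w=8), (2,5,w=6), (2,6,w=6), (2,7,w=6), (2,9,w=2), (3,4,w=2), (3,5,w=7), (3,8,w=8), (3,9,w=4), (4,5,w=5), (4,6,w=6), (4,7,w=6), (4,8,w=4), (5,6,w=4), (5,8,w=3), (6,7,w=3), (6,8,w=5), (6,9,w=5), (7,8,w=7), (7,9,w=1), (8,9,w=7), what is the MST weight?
18 (MST edges: (1,6,w=1), (2,3,w=2), (2,9,w=2), (3,4,w=2), (4,8,w=4), (5,8,w=3), (6,7,w=3), (7,9,w=1); sum of weights 1 + 2 + 2 + 2 + 4 + 3 + 3 + 1 = 18)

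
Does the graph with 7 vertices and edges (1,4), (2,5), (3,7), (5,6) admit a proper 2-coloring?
Yes. Partition: {1, 2, 3, 6}, {4, 5, 7}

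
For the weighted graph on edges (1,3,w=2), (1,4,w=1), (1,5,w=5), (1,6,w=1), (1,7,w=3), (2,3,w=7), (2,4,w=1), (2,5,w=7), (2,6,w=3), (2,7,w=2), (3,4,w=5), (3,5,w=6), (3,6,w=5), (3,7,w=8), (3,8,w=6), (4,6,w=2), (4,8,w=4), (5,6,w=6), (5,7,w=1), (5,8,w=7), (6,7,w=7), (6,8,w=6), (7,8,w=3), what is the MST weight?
11 (MST edges: (1,3,w=2), (1,4,w=1), (1,6,w=1), (2,4,w=1), (2,7,w=2), (5,7,w=1), (7,8,w=3); sum of weights 2 + 1 + 1 + 1 + 2 + 1 + 3 = 11)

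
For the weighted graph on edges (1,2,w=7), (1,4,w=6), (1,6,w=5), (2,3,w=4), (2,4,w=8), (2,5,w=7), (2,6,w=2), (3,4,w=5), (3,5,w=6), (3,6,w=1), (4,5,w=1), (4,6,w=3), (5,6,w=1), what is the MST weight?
10 (MST edges: (1,6,w=5), (2,6,w=2), (3,6,w=1), (4,5,w=1), (5,6,w=1); sum of weights 5 + 2 + 1 + 1 + 1 = 10)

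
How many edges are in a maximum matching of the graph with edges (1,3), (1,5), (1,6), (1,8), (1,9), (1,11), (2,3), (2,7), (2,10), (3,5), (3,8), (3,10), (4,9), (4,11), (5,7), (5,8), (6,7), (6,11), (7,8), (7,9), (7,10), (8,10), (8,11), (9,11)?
5 (matching: (1,11), (2,10), (3,8), (4,9), (5,7); upper bound floor(n/2) = floor(11/2) = 5)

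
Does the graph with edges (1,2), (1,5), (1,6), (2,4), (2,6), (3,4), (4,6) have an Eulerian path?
No (6 vertices have odd degree: {1, 2, 3, 4, 5, 6}; Eulerian path requires 0 or 2)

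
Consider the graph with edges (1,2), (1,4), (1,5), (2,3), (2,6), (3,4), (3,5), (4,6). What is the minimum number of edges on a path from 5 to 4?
2 (path: 5 -> 1 -> 4, 2 edges)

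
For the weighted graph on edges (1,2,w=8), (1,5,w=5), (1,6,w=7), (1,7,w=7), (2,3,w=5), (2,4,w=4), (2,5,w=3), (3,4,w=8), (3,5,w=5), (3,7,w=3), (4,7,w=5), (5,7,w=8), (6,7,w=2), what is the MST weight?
22 (MST edges: (1,5,w=5), (2,3,w=5), (2,4,w=4), (2,5,w=3), (3,7,w=3), (6,7,w=2); sum of weights 5 + 5 + 4 + 3 + 3 + 2 = 22)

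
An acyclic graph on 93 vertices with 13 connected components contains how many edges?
80 (Each of the 13 component trees on V_i vertices has V_i - 1 edges; summing gives V - C = 93 - 13 = 80)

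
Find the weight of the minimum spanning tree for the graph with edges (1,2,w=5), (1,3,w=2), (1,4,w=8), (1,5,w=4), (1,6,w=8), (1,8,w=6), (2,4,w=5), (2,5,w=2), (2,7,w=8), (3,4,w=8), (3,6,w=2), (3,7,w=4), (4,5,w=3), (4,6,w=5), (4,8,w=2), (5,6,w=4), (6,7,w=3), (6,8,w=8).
18 (MST edges: (1,3,w=2), (1,5,w=4), (2,5,w=2), (3,6,w=2), (4,5,w=3), (4,8,w=2), (6,7,w=3); sum of weights 2 + 4 + 2 + 2 + 3 + 2 + 3 = 18)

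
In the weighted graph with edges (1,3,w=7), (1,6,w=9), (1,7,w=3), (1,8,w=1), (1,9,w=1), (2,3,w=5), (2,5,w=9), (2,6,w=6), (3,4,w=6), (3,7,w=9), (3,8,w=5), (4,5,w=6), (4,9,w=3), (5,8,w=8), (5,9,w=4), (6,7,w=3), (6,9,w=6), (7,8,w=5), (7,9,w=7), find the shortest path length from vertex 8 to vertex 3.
5 (path: 8 -> 3; weights 5 = 5)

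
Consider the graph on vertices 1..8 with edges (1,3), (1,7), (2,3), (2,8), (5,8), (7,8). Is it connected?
No, it has 3 components: {1, 2, 3, 5, 7, 8}, {4}, {6}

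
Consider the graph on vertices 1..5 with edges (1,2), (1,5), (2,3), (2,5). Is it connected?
No, it has 2 components: {1, 2, 3, 5}, {4}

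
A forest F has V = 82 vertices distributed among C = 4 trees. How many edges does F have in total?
78 (Each of the 4 component trees on V_i vertices has V_i - 1 edges; summing gives V - C = 82 - 4 = 78)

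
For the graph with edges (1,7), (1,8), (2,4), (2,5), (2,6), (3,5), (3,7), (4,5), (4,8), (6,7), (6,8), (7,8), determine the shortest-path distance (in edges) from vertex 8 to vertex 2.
2 (path: 8 -> 4 -> 2, 2 edges)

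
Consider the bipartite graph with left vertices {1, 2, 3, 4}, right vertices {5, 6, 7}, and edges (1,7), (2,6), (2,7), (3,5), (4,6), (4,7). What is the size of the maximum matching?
3 (matching: (1,7), (2,6), (3,5); upper bound min(|L|,|R|) = min(4,3) = 3)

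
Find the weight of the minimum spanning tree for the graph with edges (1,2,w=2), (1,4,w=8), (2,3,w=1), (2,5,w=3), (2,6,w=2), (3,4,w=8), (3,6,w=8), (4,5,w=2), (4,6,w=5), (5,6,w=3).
10 (MST edges: (1,2,w=2), (2,3,w=1), (2,5,w=3), (2,6,w=2), (4,5,w=2); sum of weights 2 + 1 + 3 + 2 + 2 = 10)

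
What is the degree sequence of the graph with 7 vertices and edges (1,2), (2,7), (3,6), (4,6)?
[2, 2, 1, 1, 1, 1, 0] (degrees: deg(1)=1, deg(2)=2, deg(3)=1, deg(4)=1, deg(5)=0, deg(6)=2, deg(7)=1)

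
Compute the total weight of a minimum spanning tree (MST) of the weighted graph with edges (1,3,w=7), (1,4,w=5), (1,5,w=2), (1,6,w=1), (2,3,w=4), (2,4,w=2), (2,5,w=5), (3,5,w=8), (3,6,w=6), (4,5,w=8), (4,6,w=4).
13 (MST edges: (1,5,w=2), (1,6,w=1), (2,3,w=4), (2,4,w=2), (4,6,w=4); sum of weights 2 + 1 + 4 + 2 + 4 = 13)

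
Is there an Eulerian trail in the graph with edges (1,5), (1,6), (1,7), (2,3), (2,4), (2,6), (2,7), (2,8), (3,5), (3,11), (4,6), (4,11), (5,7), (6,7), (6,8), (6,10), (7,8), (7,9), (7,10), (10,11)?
No (10 vertices have odd degree: {1, 2, 3, 4, 5, 7, 8, 9, 10, 11}; Eulerian path requires 0 or 2)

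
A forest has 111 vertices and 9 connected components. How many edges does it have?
102 (Each of the 9 component trees on V_i vertices has V_i - 1 edges; summing gives V - C = 111 - 9 = 102)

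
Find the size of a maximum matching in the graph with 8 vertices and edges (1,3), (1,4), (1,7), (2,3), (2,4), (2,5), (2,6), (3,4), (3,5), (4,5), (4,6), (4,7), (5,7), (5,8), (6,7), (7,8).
4 (matching: (1,4), (2,6), (3,5), (7,8); upper bound floor(n/2) = floor(8/2) = 4)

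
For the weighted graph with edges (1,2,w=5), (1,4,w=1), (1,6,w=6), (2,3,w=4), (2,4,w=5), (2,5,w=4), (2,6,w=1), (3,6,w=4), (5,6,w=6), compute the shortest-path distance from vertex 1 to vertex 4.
1 (path: 1 -> 4; weights 1 = 1)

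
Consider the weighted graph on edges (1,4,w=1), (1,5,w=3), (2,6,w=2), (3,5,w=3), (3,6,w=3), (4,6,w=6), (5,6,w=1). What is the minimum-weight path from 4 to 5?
4 (path: 4 -> 1 -> 5; weights 1 + 3 = 4)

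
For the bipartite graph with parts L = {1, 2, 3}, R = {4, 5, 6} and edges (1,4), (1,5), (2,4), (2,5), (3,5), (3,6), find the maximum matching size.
3 (matching: (1,5), (2,4), (3,6); upper bound min(|L|,|R|) = min(3,3) = 3)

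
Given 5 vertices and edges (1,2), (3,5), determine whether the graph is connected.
No, it has 3 components: {1, 2}, {3, 5}, {4}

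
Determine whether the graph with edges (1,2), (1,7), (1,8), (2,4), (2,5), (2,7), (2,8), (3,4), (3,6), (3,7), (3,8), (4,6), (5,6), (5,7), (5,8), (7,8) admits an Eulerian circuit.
No (6 vertices have odd degree: {1, 2, 4, 6, 7, 8}; Eulerian circuit requires 0)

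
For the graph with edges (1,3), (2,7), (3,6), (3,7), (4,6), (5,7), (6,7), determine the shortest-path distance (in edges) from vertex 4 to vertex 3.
2 (path: 4 -> 6 -> 3, 2 edges)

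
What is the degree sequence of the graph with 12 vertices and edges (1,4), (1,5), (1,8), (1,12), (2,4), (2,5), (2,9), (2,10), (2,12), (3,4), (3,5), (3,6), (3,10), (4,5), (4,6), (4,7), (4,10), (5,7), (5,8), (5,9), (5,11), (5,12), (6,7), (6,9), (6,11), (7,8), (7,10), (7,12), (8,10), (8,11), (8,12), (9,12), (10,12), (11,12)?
[9, 8, 7, 6, 6, 6, 5, 5, 4, 4, 4, 4] (degrees: deg(1)=4, deg(2)=5, deg(3)=4, deg(4)=7, deg(5)=9, deg(6)=5, deg(7)=6, deg(8)=6, deg(9)=4, deg(10)=6, deg(11)=4, deg(12)=8)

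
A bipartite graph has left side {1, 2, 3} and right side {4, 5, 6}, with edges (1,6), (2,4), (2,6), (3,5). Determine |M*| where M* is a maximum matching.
3 (matching: (1,6), (2,4), (3,5); upper bound min(|L|,|R|) = min(3,3) = 3)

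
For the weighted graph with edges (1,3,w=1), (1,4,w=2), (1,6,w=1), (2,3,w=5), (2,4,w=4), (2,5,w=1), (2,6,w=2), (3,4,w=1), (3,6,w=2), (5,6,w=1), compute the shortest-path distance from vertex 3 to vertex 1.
1 (path: 3 -> 1; weights 1 = 1)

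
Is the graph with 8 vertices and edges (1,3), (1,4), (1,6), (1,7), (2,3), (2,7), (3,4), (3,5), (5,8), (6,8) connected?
Yes (BFS from 1 visits [1, 3, 4, 6, 7, 2, 5, 8] — all 8 vertices reached)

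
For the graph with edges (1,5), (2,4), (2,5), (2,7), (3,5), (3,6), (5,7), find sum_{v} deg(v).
14 (handshake: sum of degrees = 2|E| = 2 x 7 = 14)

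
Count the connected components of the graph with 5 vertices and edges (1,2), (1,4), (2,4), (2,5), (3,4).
1 (components: {1, 2, 3, 4, 5})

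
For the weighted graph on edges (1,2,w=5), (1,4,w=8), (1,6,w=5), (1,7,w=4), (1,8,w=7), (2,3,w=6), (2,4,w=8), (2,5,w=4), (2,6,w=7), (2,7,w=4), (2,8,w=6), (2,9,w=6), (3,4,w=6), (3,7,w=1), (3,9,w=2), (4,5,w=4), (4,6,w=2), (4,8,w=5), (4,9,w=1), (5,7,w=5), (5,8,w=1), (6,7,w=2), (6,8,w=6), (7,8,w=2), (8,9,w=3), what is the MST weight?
17 (MST edges: (1,7,w=4), (2,5,w=4), (3,7,w=1), (3,9,w=2), (4,6,w=2), (4,9,w=1), (5,8,w=1), (7,8,w=2); sum of weights 4 + 4 + 1 + 2 + 2 + 1 + 1 + 2 = 17)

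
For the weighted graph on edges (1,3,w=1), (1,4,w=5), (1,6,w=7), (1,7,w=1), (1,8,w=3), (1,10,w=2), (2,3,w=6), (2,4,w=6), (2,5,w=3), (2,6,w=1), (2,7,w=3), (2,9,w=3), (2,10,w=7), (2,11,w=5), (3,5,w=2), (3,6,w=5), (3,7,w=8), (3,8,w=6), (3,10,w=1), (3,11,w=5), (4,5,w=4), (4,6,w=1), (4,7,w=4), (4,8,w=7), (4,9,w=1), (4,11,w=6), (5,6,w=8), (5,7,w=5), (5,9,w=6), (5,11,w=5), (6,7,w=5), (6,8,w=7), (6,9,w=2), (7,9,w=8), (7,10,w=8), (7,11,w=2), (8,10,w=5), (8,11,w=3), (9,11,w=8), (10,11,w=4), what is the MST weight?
16 (MST edges: (1,3,w=1), (1,7,w=1), (1,8,w=3), (2,5,w=3), (2,6,w=1), (3,5,w=2), (3,10,w=1), (4,6,w=1), (4,9,w=1), (7,11,w=2); sum of weights 1 + 1 + 3 + 3 + 1 + 2 + 1 + 1 + 1 + 2 = 16)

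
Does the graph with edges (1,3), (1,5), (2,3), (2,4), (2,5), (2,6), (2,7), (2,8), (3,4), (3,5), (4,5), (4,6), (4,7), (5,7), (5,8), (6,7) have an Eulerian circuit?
No (2 vertices have odd degree: {4, 6}; Eulerian circuit requires 0)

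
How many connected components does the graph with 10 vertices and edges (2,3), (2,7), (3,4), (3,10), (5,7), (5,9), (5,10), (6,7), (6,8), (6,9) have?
2 (components: {1}, {2, 3, 4, 5, 6, 7, 8, 9, 10})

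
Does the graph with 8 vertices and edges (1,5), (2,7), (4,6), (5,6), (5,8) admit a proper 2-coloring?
Yes. Partition: {1, 2, 3, 6, 8}, {4, 5, 7}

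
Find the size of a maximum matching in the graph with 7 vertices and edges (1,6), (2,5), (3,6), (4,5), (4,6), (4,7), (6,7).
3 (matching: (2,5), (3,6), (4,7); upper bound floor(n/2) = floor(7/2) = 3)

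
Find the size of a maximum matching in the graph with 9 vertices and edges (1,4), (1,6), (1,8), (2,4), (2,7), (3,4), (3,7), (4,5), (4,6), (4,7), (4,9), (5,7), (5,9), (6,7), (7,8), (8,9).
4 (matching: (1,6), (3,4), (5,9), (7,8); upper bound floor(n/2) = floor(9/2) = 4)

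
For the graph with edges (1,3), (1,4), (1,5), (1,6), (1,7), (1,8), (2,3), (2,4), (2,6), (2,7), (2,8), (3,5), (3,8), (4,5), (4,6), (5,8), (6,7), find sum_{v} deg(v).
34 (handshake: sum of degrees = 2|E| = 2 x 17 = 34)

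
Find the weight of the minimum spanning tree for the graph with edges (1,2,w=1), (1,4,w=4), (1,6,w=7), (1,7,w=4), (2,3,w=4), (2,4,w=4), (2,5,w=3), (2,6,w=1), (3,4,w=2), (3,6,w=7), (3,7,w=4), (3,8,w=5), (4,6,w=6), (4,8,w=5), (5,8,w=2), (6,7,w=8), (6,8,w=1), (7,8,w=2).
13 (MST edges: (1,2,w=1), (1,4,w=4), (2,6,w=1), (3,4,w=2), (5,8,w=2), (6,8,w=1), (7,8,w=2); sum of weights 1 + 4 + 1 + 2 + 2 + 1 + 2 = 13)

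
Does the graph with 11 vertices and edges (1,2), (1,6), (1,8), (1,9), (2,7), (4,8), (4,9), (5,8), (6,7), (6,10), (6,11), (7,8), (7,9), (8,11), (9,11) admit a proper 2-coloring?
Yes. Partition: {1, 3, 4, 5, 7, 10, 11}, {2, 6, 8, 9}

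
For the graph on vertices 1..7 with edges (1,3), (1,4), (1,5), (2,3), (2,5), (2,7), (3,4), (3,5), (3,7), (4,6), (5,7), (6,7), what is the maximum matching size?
3 (matching: (1,5), (3,7), (4,6); upper bound floor(n/2) = floor(7/2) = 3)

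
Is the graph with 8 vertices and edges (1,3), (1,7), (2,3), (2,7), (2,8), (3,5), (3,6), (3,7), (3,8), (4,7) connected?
Yes (BFS from 1 visits [1, 3, 7, 2, 5, 6, 8, 4] — all 8 vertices reached)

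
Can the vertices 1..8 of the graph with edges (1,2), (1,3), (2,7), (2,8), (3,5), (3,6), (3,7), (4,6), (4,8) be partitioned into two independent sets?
Yes. Partition: {1, 5, 6, 7, 8}, {2, 3, 4}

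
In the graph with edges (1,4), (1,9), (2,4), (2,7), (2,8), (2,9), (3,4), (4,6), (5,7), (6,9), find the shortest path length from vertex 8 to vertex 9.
2 (path: 8 -> 2 -> 9, 2 edges)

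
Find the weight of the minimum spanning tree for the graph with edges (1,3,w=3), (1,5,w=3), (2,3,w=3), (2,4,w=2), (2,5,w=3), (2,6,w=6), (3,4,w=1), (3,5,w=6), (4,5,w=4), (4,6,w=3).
12 (MST edges: (1,3,w=3), (1,5,w=3), (2,4,w=2), (3,4,w=1), (4,6,w=3); sum of weights 3 + 3 + 2 + 1 + 3 = 12)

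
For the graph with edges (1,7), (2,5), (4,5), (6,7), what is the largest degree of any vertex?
2 (attained at vertices 5, 7)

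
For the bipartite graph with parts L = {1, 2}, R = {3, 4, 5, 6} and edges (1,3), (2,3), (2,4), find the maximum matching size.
2 (matching: (1,3), (2,4); upper bound min(|L|,|R|) = min(2,4) = 2)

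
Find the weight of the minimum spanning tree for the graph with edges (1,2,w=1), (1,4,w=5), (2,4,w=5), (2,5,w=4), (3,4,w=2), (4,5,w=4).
11 (MST edges: (1,2,w=1), (2,5,w=4), (3,4,w=2), (4,5,w=4); sum of weights 1 + 4 + 2 + 4 = 11)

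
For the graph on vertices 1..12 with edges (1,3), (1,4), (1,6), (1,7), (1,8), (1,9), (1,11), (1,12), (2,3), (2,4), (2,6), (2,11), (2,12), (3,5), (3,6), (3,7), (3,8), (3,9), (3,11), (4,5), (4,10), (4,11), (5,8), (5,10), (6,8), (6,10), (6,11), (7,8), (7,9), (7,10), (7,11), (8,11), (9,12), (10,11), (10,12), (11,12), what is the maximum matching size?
6 (matching: (1,9), (2,6), (3,8), (4,5), (7,10), (11,12); upper bound floor(n/2) = floor(12/2) = 6)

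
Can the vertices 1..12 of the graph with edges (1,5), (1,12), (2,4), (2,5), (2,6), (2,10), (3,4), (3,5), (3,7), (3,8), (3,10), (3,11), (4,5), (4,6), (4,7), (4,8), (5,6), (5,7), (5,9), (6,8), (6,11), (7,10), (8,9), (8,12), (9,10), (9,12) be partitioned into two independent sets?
No (odd cycle of length 3: 9 -> 12 -> 8 -> 9)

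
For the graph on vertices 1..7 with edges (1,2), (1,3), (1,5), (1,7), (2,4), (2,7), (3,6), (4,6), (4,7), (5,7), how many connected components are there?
1 (components: {1, 2, 3, 4, 5, 6, 7})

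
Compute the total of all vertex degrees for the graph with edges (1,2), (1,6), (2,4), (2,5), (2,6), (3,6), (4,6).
14 (handshake: sum of degrees = 2|E| = 2 x 7 = 14)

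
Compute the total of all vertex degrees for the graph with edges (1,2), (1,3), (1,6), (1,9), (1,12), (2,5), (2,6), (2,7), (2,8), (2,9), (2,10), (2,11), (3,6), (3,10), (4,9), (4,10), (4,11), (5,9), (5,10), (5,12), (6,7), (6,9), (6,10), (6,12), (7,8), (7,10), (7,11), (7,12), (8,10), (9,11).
60 (handshake: sum of degrees = 2|E| = 2 x 30 = 60)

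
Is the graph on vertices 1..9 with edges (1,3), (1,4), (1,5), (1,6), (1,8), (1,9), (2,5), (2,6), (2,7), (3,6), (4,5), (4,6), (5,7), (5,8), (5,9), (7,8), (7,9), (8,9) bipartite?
No (odd cycle of length 3: 5 -> 1 -> 9 -> 5)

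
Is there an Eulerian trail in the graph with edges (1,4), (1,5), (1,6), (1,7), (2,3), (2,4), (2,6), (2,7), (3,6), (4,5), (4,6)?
Yes — and in fact it has an Eulerian circuit (the graph is connected and all 7 vertices have even degree)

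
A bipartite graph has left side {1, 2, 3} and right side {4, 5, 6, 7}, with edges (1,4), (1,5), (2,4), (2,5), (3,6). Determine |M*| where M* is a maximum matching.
3 (matching: (1,5), (2,4), (3,6); upper bound min(|L|,|R|) = min(3,4) = 3)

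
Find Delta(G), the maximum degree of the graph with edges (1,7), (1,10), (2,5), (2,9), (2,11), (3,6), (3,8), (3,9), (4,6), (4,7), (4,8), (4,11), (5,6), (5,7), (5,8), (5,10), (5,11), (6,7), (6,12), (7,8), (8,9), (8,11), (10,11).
6 (attained at vertices 5, 8)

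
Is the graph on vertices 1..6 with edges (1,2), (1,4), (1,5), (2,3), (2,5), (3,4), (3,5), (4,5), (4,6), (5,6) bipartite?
No (odd cycle of length 3: 5 -> 1 -> 2 -> 5)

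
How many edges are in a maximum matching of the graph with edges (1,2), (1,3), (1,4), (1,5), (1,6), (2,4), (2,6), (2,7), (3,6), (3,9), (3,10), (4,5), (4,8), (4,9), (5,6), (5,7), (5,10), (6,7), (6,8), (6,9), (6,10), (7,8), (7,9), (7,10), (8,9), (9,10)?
5 (matching: (1,5), (2,4), (3,9), (6,8), (7,10); upper bound floor(n/2) = floor(10/2) = 5)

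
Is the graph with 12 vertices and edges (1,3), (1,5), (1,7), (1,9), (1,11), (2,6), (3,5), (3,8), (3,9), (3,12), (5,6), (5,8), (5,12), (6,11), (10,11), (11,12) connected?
No, it has 2 components: {1, 2, 3, 5, 6, 7, 8, 9, 10, 11, 12}, {4}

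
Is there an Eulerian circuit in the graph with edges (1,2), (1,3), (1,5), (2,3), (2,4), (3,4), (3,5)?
No (2 vertices have odd degree: {1, 2}; Eulerian circuit requires 0)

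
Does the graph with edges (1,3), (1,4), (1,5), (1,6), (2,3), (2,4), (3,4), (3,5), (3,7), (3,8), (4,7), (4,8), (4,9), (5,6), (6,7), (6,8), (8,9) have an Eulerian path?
Yes (the graph is connected and exactly 2 vertices have odd degree: {5, 7}; any Eulerian path must start and end at those)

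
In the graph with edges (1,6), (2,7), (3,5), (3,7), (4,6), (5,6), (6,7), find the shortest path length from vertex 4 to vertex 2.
3 (path: 4 -> 6 -> 7 -> 2, 3 edges)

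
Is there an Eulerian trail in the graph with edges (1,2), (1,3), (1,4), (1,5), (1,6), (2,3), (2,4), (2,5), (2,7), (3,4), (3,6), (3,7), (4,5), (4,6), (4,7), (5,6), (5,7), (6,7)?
No (6 vertices have odd degree: {1, 2, 3, 5, 6, 7}; Eulerian path requires 0 or 2)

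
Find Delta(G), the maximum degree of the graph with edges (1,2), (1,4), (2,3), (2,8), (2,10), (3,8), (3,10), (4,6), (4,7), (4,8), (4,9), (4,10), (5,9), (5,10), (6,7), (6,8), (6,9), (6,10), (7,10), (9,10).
7 (attained at vertex 10)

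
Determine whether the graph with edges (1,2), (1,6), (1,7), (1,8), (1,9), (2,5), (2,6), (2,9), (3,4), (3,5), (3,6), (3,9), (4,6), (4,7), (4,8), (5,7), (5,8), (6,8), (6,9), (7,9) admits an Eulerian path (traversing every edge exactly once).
Yes (the graph is connected and exactly 2 vertices have odd degree: {1, 9}; any Eulerian path must start and end at those)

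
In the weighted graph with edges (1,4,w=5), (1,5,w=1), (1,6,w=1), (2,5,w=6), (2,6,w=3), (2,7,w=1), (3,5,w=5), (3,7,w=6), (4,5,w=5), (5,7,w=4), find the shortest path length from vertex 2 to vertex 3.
7 (path: 2 -> 7 -> 3; weights 1 + 6 = 7)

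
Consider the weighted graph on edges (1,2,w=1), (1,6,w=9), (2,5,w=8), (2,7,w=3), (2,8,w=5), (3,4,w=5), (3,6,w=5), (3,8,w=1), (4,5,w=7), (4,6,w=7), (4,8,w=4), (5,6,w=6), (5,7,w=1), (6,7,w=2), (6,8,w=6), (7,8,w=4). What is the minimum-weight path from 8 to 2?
5 (path: 8 -> 2; weights 5 = 5)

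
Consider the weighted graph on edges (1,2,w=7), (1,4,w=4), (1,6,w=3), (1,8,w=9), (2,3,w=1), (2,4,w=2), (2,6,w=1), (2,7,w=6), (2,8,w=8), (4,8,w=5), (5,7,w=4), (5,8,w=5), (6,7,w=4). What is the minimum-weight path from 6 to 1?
3 (path: 6 -> 1; weights 3 = 3)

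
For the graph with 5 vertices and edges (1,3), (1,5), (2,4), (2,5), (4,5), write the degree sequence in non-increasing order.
[3, 2, 2, 2, 1] (degrees: deg(1)=2, deg(2)=2, deg(3)=1, deg(4)=2, deg(5)=3)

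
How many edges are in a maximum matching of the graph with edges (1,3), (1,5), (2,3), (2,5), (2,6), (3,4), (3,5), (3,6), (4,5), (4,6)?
3 (matching: (1,5), (2,3), (4,6); upper bound floor(n/2) = floor(6/2) = 3)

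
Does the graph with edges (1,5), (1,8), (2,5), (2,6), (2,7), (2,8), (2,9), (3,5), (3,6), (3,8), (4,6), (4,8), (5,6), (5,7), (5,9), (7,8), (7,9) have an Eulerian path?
No (4 vertices have odd degree: {2, 3, 8, 9}; Eulerian path requires 0 or 2)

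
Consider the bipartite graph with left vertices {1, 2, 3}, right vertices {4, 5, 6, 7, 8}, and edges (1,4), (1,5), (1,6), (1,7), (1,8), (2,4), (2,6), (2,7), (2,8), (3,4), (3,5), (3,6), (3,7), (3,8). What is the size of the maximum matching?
3 (matching: (1,8), (2,7), (3,6); upper bound min(|L|,|R|) = min(3,5) = 3)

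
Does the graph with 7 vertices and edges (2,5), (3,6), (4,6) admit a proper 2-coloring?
Yes. Partition: {1, 2, 3, 4, 7}, {5, 6}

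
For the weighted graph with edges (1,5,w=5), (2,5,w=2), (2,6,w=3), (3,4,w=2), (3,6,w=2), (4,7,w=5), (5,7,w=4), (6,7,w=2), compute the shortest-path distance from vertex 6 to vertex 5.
5 (path: 6 -> 2 -> 5; weights 3 + 2 = 5)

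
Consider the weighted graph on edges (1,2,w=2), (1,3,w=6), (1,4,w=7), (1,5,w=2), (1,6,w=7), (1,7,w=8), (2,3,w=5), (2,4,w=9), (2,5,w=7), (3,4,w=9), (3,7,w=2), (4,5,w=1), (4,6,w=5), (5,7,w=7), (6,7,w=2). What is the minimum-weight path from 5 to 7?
7 (path: 5 -> 7; weights 7 = 7)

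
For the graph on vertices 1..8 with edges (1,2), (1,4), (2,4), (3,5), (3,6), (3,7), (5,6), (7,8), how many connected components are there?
2 (components: {1, 2, 4}, {3, 5, 6, 7, 8})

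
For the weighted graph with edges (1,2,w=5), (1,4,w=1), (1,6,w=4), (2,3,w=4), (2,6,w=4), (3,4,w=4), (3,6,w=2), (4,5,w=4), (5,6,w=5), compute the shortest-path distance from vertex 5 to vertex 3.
7 (path: 5 -> 6 -> 3; weights 5 + 2 = 7)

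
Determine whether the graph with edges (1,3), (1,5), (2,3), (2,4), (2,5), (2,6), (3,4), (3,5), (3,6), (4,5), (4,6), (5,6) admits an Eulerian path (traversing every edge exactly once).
Yes (the graph is connected and exactly 2 vertices have odd degree: {3, 5}; any Eulerian path must start and end at those)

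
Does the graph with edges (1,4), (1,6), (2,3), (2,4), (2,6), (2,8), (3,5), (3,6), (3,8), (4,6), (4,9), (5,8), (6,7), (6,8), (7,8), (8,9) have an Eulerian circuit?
Yes (the graph is connected and all 9 vertices have even degree)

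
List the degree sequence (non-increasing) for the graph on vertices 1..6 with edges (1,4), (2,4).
[2, 1, 1, 0, 0, 0] (degrees: deg(1)=1, deg(2)=1, deg(3)=0, deg(4)=2, deg(5)=0, deg(6)=0)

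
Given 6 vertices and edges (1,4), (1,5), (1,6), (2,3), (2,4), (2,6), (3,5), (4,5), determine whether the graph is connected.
Yes (BFS from 1 visits [1, 4, 5, 6, 2, 3] — all 6 vertices reached)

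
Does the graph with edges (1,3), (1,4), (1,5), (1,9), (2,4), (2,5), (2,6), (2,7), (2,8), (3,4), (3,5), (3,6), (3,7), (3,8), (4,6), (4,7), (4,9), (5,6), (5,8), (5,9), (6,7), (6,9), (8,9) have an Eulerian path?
Yes (the graph is connected and exactly 2 vertices have odd degree: {2, 9}; any Eulerian path must start and end at those)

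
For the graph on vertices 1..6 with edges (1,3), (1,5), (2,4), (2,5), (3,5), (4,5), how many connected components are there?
2 (components: {1, 2, 3, 4, 5}, {6})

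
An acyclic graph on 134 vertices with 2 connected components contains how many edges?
132 (Each of the 2 component trees on V_i vertices has V_i - 1 edges; summing gives V - C = 134 - 2 = 132)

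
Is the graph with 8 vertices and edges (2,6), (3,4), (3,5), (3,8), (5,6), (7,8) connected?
No, it has 2 components: {1}, {2, 3, 4, 5, 6, 7, 8}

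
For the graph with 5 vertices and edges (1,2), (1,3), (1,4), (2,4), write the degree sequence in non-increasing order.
[3, 2, 2, 1, 0] (degrees: deg(1)=3, deg(2)=2, deg(3)=1, deg(4)=2, deg(5)=0)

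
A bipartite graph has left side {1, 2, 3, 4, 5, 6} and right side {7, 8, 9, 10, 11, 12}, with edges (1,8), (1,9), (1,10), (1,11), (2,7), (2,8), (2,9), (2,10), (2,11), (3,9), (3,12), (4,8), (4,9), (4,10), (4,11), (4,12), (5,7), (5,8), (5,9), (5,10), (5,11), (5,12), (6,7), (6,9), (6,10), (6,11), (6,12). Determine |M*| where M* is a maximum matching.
6 (matching: (1,11), (2,10), (3,12), (4,9), (5,8), (6,7); upper bound min(|L|,|R|) = min(6,6) = 6)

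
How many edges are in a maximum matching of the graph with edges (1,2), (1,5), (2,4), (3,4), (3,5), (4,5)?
2 (matching: (1,5), (3,4); upper bound floor(n/2) = floor(5/2) = 2)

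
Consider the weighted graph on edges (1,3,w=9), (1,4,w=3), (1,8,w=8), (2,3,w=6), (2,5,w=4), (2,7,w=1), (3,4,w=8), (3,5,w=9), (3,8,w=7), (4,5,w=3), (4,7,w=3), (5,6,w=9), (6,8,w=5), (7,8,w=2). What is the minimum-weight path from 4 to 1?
3 (path: 4 -> 1; weights 3 = 3)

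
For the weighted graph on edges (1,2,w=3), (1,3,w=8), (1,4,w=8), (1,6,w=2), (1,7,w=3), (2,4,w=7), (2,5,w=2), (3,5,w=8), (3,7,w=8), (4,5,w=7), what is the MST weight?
25 (MST edges: (1,2,w=3), (1,3,w=8), (1,6,w=2), (1,7,w=3), (2,4,w=7), (2,5,w=2); sum of weights 3 + 8 + 2 + 3 + 7 + 2 = 25)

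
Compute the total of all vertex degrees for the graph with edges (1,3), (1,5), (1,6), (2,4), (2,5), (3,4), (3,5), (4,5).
16 (handshake: sum of degrees = 2|E| = 2 x 8 = 16)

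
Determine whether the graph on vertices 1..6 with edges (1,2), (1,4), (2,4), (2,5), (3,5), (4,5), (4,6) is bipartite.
No (odd cycle of length 3: 2 -> 1 -> 4 -> 2)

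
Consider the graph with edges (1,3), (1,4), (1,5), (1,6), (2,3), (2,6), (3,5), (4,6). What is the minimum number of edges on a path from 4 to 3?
2 (path: 4 -> 1 -> 3, 2 edges)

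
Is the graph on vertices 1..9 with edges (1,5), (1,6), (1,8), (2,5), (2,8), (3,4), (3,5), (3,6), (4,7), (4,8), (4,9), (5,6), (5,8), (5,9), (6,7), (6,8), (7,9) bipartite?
No (odd cycle of length 3: 5 -> 1 -> 6 -> 5)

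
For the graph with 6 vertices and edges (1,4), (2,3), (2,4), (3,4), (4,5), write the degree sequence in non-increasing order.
[4, 2, 2, 1, 1, 0] (degrees: deg(1)=1, deg(2)=2, deg(3)=2, deg(4)=4, deg(5)=1, deg(6)=0)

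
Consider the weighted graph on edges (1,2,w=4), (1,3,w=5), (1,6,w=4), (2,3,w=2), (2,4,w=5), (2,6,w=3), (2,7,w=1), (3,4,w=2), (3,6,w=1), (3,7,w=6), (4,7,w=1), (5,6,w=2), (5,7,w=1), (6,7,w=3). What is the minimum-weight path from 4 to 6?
3 (path: 4 -> 3 -> 6; weights 2 + 1 = 3)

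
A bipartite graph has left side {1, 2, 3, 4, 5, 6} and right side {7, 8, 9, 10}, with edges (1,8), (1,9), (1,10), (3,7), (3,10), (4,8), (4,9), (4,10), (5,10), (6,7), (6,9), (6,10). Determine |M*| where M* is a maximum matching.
4 (matching: (1,10), (3,7), (4,8), (6,9); upper bound min(|L|,|R|) = min(6,4) = 4)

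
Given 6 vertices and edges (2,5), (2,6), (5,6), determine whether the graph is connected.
No, it has 4 components: {1}, {2, 5, 6}, {3}, {4}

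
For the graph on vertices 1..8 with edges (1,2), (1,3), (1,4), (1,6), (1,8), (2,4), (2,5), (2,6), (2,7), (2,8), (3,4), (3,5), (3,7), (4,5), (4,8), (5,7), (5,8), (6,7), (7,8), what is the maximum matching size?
4 (matching: (1,4), (2,6), (3,7), (5,8); upper bound floor(n/2) = floor(8/2) = 4)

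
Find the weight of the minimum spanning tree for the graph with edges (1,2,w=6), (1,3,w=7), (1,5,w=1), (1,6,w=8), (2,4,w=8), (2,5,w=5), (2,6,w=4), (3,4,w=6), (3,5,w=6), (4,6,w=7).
22 (MST edges: (1,5,w=1), (2,5,w=5), (2,6,w=4), (3,4,w=6), (3,5,w=6); sum of weights 1 + 5 + 4 + 6 + 6 = 22)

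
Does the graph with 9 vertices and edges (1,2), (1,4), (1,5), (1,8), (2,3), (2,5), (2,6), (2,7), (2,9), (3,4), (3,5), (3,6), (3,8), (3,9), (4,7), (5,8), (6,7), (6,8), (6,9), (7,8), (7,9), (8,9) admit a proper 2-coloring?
No (odd cycle of length 3: 5 -> 1 -> 8 -> 5)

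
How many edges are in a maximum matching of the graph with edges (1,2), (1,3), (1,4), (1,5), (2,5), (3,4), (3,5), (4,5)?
2 (matching: (1,5), (3,4); upper bound floor(n/2) = floor(5/2) = 2)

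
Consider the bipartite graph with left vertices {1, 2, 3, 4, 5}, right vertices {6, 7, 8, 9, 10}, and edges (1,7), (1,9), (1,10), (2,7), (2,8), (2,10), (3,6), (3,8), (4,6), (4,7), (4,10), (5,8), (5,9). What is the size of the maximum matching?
5 (matching: (1,10), (2,8), (3,6), (4,7), (5,9); upper bound min(|L|,|R|) = min(5,5) = 5)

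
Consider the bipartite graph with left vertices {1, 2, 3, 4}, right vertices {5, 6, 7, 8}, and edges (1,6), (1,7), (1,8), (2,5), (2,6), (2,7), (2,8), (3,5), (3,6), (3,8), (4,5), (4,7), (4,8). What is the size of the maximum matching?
4 (matching: (1,8), (2,7), (3,6), (4,5); upper bound min(|L|,|R|) = min(4,4) = 4)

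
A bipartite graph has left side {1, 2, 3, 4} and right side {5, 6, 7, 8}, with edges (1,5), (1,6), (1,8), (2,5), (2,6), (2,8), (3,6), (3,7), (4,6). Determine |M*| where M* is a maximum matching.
4 (matching: (1,8), (2,5), (3,7), (4,6); upper bound min(|L|,|R|) = min(4,4) = 4)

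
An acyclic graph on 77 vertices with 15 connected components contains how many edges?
62 (Each of the 15 component trees on V_i vertices has V_i - 1 edges; summing gives V - C = 77 - 15 = 62)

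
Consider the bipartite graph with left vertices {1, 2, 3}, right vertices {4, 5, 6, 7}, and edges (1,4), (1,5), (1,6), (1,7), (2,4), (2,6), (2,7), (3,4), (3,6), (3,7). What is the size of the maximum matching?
3 (matching: (1,5), (2,6), (3,7); upper bound min(|L|,|R|) = min(3,4) = 3)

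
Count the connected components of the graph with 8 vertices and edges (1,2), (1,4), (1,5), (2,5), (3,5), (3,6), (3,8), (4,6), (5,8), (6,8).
2 (components: {1, 2, 3, 4, 5, 6, 8}, {7})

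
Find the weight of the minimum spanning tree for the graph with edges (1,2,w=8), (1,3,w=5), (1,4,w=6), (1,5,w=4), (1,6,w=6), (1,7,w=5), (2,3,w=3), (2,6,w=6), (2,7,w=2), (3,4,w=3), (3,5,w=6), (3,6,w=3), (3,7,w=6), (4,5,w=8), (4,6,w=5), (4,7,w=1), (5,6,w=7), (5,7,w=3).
16 (MST edges: (1,5,w=4), (2,3,w=3), (2,7,w=2), (3,6,w=3), (4,7,w=1), (5,7,w=3); sum of weights 4 + 3 + 2 + 3 + 1 + 3 = 16)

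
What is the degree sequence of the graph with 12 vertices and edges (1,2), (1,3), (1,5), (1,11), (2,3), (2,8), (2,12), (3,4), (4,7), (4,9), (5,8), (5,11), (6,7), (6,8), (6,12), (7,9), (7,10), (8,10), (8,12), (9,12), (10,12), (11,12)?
[6, 5, 4, 4, 4, 3, 3, 3, 3, 3, 3, 3] (degrees: deg(1)=4, deg(2)=4, deg(3)=3, deg(4)=3, deg(5)=3, deg(6)=3, deg(7)=4, deg(8)=5, deg(9)=3, deg(10)=3, deg(11)=3, deg(12)=6)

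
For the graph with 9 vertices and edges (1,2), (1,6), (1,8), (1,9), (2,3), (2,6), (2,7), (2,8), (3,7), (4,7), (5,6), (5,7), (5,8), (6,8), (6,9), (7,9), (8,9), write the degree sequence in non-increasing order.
[5, 5, 5, 5, 4, 4, 3, 2, 1] (degrees: deg(1)=4, deg(2)=5, deg(3)=2, deg(4)=1, deg(5)=3, deg(6)=5, deg(7)=5, deg(8)=5, deg(9)=4)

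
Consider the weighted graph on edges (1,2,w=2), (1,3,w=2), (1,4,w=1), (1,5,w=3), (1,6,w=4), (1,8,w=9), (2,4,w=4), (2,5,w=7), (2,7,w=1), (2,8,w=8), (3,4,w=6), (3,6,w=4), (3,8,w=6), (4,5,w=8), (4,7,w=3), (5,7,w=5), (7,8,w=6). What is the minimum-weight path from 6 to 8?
10 (path: 6 -> 3 -> 8; weights 4 + 6 = 10)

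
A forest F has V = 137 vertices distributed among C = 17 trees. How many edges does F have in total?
120 (Each of the 17 component trees on V_i vertices has V_i - 1 edges; summing gives V - C = 137 - 17 = 120)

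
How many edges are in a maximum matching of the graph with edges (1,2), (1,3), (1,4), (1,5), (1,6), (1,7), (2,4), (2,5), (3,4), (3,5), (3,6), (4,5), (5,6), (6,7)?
3 (matching: (1,4), (3,5), (6,7); upper bound floor(n/2) = floor(7/2) = 3)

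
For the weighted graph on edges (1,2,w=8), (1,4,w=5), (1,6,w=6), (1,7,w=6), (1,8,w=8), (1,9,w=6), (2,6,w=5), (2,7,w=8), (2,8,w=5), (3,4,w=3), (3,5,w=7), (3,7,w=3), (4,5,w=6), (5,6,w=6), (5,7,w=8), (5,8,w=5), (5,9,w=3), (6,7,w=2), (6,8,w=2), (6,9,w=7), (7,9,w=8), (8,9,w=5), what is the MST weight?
28 (MST edges: (1,4,w=5), (2,6,w=5), (3,4,w=3), (3,7,w=3), (5,8,w=5), (5,9,w=3), (6,7,w=2), (6,8,w=2); sum of weights 5 + 5 + 3 + 3 + 5 + 3 + 2 + 2 = 28)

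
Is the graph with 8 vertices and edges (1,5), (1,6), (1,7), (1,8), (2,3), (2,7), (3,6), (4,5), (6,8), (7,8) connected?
Yes (BFS from 1 visits [1, 5, 6, 7, 8, 4, 3, 2] — all 8 vertices reached)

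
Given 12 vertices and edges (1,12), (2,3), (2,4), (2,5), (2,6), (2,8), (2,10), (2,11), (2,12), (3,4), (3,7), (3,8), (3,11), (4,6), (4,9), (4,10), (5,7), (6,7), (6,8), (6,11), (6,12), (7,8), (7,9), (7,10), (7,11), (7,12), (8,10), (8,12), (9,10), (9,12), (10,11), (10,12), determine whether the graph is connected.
Yes (BFS from 1 visits [1, 12, 2, 6, 7, 8, 9, 10, 3, 4, 5, 11] — all 12 vertices reached)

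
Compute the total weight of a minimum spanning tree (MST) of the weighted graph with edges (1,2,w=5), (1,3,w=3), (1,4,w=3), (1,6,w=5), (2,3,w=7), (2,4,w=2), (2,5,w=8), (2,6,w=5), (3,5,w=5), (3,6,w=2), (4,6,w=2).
14 (MST edges: (1,3,w=3), (2,4,w=2), (3,5,w=5), (3,6,w=2), (4,6,w=2); sum of weights 3 + 2 + 5 + 2 + 2 = 14)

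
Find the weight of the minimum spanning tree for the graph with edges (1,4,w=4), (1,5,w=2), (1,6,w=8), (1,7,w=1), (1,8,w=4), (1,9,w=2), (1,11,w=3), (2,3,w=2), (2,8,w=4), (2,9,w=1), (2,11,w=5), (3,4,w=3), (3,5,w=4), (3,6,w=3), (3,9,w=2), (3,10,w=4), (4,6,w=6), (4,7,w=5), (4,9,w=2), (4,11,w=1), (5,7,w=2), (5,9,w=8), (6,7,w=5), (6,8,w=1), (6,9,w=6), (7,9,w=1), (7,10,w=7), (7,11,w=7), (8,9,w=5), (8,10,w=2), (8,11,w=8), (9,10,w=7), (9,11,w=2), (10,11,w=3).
16 (MST edges: (1,5,w=2), (1,7,w=1), (2,3,w=2), (2,9,w=1), (3,6,w=3), (4,9,w=2), (4,11,w=1), (6,8,w=1), (7,9,w=1), (8,10,w=2); sum of weights 2 + 1 + 2 + 1 + 3 + 2 + 1 + 1 + 1 + 2 = 16)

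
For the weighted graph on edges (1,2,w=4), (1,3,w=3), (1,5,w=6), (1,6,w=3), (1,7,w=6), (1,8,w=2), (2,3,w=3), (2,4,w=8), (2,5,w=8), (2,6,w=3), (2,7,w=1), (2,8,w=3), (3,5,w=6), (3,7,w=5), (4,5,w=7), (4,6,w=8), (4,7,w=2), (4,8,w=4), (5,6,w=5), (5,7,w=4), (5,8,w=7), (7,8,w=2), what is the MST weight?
17 (MST edges: (1,3,w=3), (1,6,w=3), (1,8,w=2), (2,7,w=1), (4,7,w=2), (5,7,w=4), (7,8,w=2); sum of weights 3 + 3 + 2 + 1 + 2 + 4 + 2 = 17)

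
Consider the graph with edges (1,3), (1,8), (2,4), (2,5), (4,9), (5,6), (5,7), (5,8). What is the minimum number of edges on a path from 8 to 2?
2 (path: 8 -> 5 -> 2, 2 edges)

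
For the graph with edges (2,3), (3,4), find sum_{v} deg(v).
4 (handshake: sum of degrees = 2|E| = 2 x 2 = 4)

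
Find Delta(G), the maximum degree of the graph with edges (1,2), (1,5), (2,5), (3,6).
2 (attained at vertices 1, 2, 5)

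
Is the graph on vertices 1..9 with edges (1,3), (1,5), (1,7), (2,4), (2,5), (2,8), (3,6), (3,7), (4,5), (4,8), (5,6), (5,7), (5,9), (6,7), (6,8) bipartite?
No (odd cycle of length 3: 7 -> 1 -> 5 -> 7)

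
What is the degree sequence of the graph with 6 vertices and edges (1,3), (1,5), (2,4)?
[2, 1, 1, 1, 1, 0] (degrees: deg(1)=2, deg(2)=1, deg(3)=1, deg(4)=1, deg(5)=1, deg(6)=0)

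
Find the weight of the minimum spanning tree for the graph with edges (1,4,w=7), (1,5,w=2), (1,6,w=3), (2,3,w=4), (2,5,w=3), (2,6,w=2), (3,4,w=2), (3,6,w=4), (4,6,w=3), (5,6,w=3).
12 (MST edges: (1,5,w=2), (1,6,w=3), (2,6,w=2), (3,4,w=2), (4,6,w=3); sum of weights 2 + 3 + 2 + 2 + 3 = 12)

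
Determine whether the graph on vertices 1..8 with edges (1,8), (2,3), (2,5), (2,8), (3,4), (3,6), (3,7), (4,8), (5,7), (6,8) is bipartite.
Yes. Partition: {1, 2, 4, 6, 7}, {3, 5, 8}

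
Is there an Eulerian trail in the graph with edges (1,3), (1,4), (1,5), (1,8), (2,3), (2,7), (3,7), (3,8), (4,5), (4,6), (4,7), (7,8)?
Yes (the graph is connected and exactly 2 vertices have odd degree: {6, 8}; any Eulerian path must start and end at those)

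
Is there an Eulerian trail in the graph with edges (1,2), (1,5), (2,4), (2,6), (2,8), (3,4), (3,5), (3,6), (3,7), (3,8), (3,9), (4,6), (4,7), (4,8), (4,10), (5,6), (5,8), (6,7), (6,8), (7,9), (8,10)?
Yes — and in fact it has an Eulerian circuit (the graph is connected and all 10 vertices have even degree)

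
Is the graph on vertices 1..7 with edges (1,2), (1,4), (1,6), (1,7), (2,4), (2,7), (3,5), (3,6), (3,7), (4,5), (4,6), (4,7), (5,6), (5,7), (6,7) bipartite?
No (odd cycle of length 3: 7 -> 1 -> 2 -> 7)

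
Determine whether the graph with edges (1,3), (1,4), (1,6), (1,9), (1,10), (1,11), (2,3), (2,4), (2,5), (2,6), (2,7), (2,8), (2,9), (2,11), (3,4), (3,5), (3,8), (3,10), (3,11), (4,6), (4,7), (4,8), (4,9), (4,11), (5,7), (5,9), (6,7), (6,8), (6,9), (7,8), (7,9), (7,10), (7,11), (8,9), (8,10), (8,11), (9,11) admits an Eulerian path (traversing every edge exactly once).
Yes (the graph is connected and exactly 2 vertices have odd degree: {3, 11}; any Eulerian path must start and end at those)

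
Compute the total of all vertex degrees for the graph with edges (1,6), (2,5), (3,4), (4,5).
8 (handshake: sum of degrees = 2|E| = 2 x 4 = 8)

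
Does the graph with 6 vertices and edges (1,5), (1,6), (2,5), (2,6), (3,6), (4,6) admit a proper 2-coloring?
Yes. Partition: {1, 2, 3, 4}, {5, 6}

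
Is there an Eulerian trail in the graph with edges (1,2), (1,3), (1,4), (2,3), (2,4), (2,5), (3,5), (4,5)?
No (4 vertices have odd degree: {1, 3, 4, 5}; Eulerian path requires 0 or 2)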